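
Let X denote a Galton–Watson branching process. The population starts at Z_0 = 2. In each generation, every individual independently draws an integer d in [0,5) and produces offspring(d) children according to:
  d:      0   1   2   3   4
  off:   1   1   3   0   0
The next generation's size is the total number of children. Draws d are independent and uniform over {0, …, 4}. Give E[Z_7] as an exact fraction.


2

Outcome values over d=0..4: [1, 1, 3, 0, 0]
Σy = 5, Σy² = 11, M = 5
μ = 5/5 = 1,  σ² = 11/5 − (1)² = 6/5
E[Z_0] = 2
E[Z_1] = 1·E[Z_0] = 2
E[Z_2] = 1·E[Z_1] = 2
E[Z_3] = 1·E[Z_2] = 2
E[Z_4] = 1·E[Z_3] = 2
E[Z_5] = 1·E[Z_4] = 2
E[Z_6] = 1·E[Z_5] = 2
E[Z_7] = 1·E[Z_6] = 2


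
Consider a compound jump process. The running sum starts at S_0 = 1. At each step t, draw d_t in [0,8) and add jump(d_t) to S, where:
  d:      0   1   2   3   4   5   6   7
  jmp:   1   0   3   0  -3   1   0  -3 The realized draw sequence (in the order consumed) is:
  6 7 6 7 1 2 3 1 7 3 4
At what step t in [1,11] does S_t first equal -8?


11

t=0: S=1, d=6, jump=0, S_1=1
t=1: S=1, d=7, jump=-3, S_2=-2
t=2: S=-2, d=6, jump=0, S_3=-2
t=3: S=-2, d=7, jump=-3, S_4=-5
t=4: S=-5, d=1, jump=0, S_5=-5
t=5: S=-5, d=2, jump=3, S_6=-2
t=6: S=-2, d=3, jump=0, S_7=-2
t=7: S=-2, d=1, jump=0, S_8=-2
t=8: S=-2, d=7, jump=-3, S_9=-5
t=9: S=-5, d=3, jump=0, S_10=-5
t=10: S=-5, d=4, jump=-3, S_11=-8


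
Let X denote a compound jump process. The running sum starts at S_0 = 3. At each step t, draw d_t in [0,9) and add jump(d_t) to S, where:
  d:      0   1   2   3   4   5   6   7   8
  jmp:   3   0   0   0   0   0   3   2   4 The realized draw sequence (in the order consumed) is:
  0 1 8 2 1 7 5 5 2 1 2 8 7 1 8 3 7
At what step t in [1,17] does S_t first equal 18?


t=0: S=3, d=0, jump=3, S_1=6
t=1: S=6, d=1, jump=0, S_2=6
t=2: S=6, d=8, jump=4, S_3=10
t=3: S=10, d=2, jump=0, S_4=10
t=4: S=10, d=1, jump=0, S_5=10
t=5: S=10, d=7, jump=2, S_6=12
t=6: S=12, d=5, jump=0, S_7=12
t=7: S=12, d=5, jump=0, S_8=12
t=8: S=12, d=2, jump=0, S_9=12
t=9: S=12, d=1, jump=0, S_10=12
t=10: S=12, d=2, jump=0, S_11=12
t=11: S=12, d=8, jump=4, S_12=16
t=12: S=16, d=7, jump=2, S_13=18
t=13: S=18, d=1, jump=0, S_14=18
t=14: S=18, d=8, jump=4, S_15=22
t=15: S=22, d=3, jump=0, S_16=22
t=16: S=22, d=7, jump=2, S_17=24

13


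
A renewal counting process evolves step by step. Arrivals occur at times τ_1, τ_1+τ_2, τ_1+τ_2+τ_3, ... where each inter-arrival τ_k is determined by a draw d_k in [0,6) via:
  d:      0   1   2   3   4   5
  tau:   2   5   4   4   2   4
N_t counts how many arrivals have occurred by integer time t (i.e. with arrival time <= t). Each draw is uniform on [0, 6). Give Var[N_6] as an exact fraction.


236/729

Inter-arrival values over d=0..5: [2, 5, 4, 4, 2, 4]
Each d has probability 1/6, so the pmf of τ is: f(2) = 1/3, f(4) = 1/2, f(5) = 1/6
Let p_n(j) = P(N_n = j), with p_0 = [1]. Condition on τ_1: p_n(0) = P(τ > n), and for j >= 1, p_n(j) = Σ_{k<=n} f(k)·p_{n−k}(j−1)
p_1 = [1]  (j = 0)
p_2 = [2/3, 1/3]  (j = 0..1)
p_3 = [2/3, 1/3]  (j = 0..1)
p_4 = [1/6, 13/18, 1/9]  (j = 0..2)
p_5 = [0, 8/9, 1/9]  (j = 0..2)
p_6 = [0, 5/9, 11/27, 1/27]  (j = 0..3)
E[N_6] = Σ j·p_6(j) = 40/27;  E[N_6²] = Σ j²·p_6(j) = 68/27
Var[N_6] = 68/27 − (40/27)² = 236/729


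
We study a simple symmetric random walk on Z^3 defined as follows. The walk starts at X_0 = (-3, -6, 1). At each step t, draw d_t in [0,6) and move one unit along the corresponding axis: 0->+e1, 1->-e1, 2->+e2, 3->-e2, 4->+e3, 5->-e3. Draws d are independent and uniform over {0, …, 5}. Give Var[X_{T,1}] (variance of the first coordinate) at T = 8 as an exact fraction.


Outcome values over d=0..5: [1, -1, 0, 0, 0, 0]
Σy = 0, Σy² = 2, M = 6
μ = 0/6 = 0,  σ² = 2/6 − (0)² = 1/3
Independent increments: Var[X_8] = 8·σ² = 8·(1/3) = 8/3

8/3


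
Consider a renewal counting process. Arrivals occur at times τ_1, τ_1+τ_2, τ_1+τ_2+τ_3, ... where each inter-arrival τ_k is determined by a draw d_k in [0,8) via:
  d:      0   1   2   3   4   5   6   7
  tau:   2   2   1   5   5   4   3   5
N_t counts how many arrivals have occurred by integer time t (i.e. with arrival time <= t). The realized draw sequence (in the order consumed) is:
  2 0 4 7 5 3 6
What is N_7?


2

draw d_1=2: τ_1=1, arrival time A_1=1
draw d_2=0: τ_2=2, arrival time A_2=3
draw d_3=4: τ_3=5, arrival time A_3=8
draw d_4=7: τ_4=5, arrival time A_4=13
draw d_5=5: τ_5=4, arrival time A_5=17
draw d_6=3: τ_6=5, arrival time A_6=22
draw d_7=6: τ_7=3, arrival time A_7=25
N_t over t=0..7: 0:0 1:1 2:1 3:2 4:2 5:2 6:2 7:2


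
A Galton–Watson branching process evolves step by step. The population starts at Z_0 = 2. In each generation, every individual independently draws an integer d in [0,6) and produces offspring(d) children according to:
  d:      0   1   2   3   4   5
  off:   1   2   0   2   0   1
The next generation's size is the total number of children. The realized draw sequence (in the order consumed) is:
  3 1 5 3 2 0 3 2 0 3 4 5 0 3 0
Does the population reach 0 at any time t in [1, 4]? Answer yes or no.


gen 0: Z_0=2, draws=[3, 1], offspring=[2, 2], Z_1=4
gen 1: Z_1=4, draws=[5, 3, 2, 0], offspring=[1, 2, 0, 1], Z_2=4
gen 2: Z_2=4, draws=[3, 2, 0, 3], offspring=[2, 0, 1, 2], Z_3=5
gen 3: Z_3=5, draws=[4, 5, 0, 3, 0], offspring=[0, 1, 1, 2, 1], Z_4=5

no


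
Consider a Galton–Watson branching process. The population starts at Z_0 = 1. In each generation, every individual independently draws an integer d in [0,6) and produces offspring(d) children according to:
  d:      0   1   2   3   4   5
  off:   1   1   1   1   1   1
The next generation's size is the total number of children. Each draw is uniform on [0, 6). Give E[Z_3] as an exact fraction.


Outcome values over d=0..5: [1, 1, 1, 1, 1, 1]
Σy = 6, Σy² = 6, M = 6
μ = 6/6 = 1,  σ² = 6/6 − (1)² = 0
E[Z_0] = 1
E[Z_1] = 1·E[Z_0] = 1
E[Z_2] = 1·E[Z_1] = 1
E[Z_3] = 1·E[Z_2] = 1

1


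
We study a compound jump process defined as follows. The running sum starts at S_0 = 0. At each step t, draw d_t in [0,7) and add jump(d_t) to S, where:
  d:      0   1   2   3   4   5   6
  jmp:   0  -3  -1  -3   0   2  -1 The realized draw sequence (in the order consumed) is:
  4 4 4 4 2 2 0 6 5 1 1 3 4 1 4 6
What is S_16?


-14

t=0: S=0, d=4, jump=0, S_1=0
t=1: S=0, d=4, jump=0, S_2=0
t=2: S=0, d=4, jump=0, S_3=0
t=3: S=0, d=4, jump=0, S_4=0
t=4: S=0, d=2, jump=-1, S_5=-1
t=5: S=-1, d=2, jump=-1, S_6=-2
t=6: S=-2, d=0, jump=0, S_7=-2
t=7: S=-2, d=6, jump=-1, S_8=-3
t=8: S=-3, d=5, jump=2, S_9=-1
t=9: S=-1, d=1, jump=-3, S_10=-4
t=10: S=-4, d=1, jump=-3, S_11=-7
t=11: S=-7, d=3, jump=-3, S_12=-10
t=12: S=-10, d=4, jump=0, S_13=-10
t=13: S=-10, d=1, jump=-3, S_14=-13
t=14: S=-13, d=4, jump=0, S_15=-13
t=15: S=-13, d=6, jump=-1, S_16=-14


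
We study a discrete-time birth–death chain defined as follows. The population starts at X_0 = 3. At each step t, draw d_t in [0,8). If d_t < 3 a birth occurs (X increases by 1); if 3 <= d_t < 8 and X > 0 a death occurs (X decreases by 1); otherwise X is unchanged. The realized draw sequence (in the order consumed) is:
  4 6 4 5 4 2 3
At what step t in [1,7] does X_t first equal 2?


1

t=0: X=3, d=4 → death, X_1=2
t=1: X=2, d=6 → death, X_2=1
t=2: X=1, d=4 → death, X_3=0
t=3: X=0, d=5 → hold, X_4=0
t=4: X=0, d=4 → hold, X_5=0
t=5: X=0, d=2 → birth, X_6=1
t=6: X=1, d=3 → death, X_7=0


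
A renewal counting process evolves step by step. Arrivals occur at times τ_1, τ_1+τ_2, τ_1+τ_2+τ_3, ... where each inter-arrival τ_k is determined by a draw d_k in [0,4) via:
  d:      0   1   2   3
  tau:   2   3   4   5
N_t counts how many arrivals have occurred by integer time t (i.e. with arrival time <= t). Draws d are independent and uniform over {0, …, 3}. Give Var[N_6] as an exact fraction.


1103/4096

Inter-arrival values over d=0..3: [2, 3, 4, 5]
Each d has probability 1/4, so the pmf of τ is: f(2) = 1/4, f(3) = 1/4, f(4) = 1/4, f(5) = 1/4
Let p_n(j) = P(N_n = j), with p_0 = [1]. Condition on τ_1: p_n(0) = P(τ > n), and for j >= 1, p_n(j) = Σ_{k<=n} f(k)·p_{n−k}(j−1)
p_1 = [1]  (j = 0)
p_2 = [3/4, 1/4]  (j = 0..1)
p_3 = [1/2, 1/2]  (j = 0..1)
p_4 = [1/4, 11/16, 1/16]  (j = 0..2)
p_5 = [0, 13/16, 3/16]  (j = 0..2)
p_6 = [0, 5/8, 23/64, 1/64]  (j = 0..3)
E[N_6] = Σ j·p_6(j) = 89/64;  E[N_6²] = Σ j²·p_6(j) = 141/64
Var[N_6] = 141/64 − (89/64)² = 1103/4096


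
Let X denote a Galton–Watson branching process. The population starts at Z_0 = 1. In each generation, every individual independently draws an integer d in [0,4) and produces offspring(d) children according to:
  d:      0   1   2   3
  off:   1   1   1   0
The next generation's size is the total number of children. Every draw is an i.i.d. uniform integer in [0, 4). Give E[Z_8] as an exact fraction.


6561/65536

Outcome values over d=0..3: [1, 1, 1, 0]
Σy = 3, Σy² = 3, M = 4
μ = 3/4 = 3/4,  σ² = 3/4 − (3/4)² = 3/16
E[Z_0] = 1
E[Z_1] = 3/4·E[Z_0] = 3/4
E[Z_2] = 3/4·E[Z_1] = 9/16
E[Z_3] = 3/4·E[Z_2] = 27/64
E[Z_4] = 3/4·E[Z_3] = 81/256
E[Z_5] = 3/4·E[Z_4] = 243/1024
E[Z_6] = 3/4·E[Z_5] = 729/4096
E[Z_7] = 3/4·E[Z_6] = 2187/16384
E[Z_8] = 3/4·E[Z_7] = 6561/65536


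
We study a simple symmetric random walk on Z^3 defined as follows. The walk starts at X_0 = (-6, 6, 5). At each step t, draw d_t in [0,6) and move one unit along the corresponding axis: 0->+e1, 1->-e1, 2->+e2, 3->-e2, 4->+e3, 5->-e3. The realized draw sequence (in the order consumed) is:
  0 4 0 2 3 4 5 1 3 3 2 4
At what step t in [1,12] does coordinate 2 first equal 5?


9

t=0: X=(-6, 6, 5), d=0 → +e1, X_1=(-5, 6, 5)
t=1: X=(-5, 6, 5), d=4 → +e3, X_2=(-5, 6, 6)
t=2: X=(-5, 6, 6), d=0 → +e1, X_3=(-4, 6, 6)
t=3: X=(-4, 6, 6), d=2 → +e2, X_4=(-4, 7, 6)
t=4: X=(-4, 7, 6), d=3 → -e2, X_5=(-4, 6, 6)
t=5: X=(-4, 6, 6), d=4 → +e3, X_6=(-4, 6, 7)
t=6: X=(-4, 6, 7), d=5 → -e3, X_7=(-4, 6, 6)
t=7: X=(-4, 6, 6), d=1 → -e1, X_8=(-5, 6, 6)
t=8: X=(-5, 6, 6), d=3 → -e2, X_9=(-5, 5, 6)
t=9: X=(-5, 5, 6), d=3 → -e2, X_10=(-5, 4, 6)
t=10: X=(-5, 4, 6), d=2 → +e2, X_11=(-5, 5, 6)
t=11: X=(-5, 5, 6), d=4 → +e3, X_12=(-5, 5, 7)


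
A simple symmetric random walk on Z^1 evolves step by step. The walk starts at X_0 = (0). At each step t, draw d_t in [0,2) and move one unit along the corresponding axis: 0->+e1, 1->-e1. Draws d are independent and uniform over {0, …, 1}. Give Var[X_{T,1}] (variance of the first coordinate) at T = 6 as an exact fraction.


Outcome values over d=0..1: [1, -1]
Σy = 0, Σy² = 2, M = 2
μ = 0/2 = 0,  σ² = 2/2 − (0)² = 1
Independent increments: Var[X_6] = 6·σ² = 6·(1) = 6

6


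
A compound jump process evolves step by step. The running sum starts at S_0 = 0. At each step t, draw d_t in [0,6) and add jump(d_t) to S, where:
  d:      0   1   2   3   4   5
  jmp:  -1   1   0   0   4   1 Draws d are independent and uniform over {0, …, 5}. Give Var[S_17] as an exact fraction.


1513/36

Outcome values over d=0..5: [-1, 1, 0, 0, 4, 1]
Σy = 5, Σy² = 19, M = 6
μ = 5/6 = 5/6,  σ² = 19/6 − (5/6)² = 89/36
Independent increments: Var[S_17] = 17·σ² = 17·(89/36) = 1513/36


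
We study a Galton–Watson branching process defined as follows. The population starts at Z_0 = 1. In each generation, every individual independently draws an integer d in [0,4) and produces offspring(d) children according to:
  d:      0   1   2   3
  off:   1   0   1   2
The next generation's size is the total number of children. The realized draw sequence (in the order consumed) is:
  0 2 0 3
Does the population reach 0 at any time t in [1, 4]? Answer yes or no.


no

gen 0: Z_0=1, draws=[0], offspring=[1], Z_1=1
gen 1: Z_1=1, draws=[2], offspring=[1], Z_2=1
gen 2: Z_2=1, draws=[0], offspring=[1], Z_3=1
gen 3: Z_3=1, draws=[3], offspring=[2], Z_4=2


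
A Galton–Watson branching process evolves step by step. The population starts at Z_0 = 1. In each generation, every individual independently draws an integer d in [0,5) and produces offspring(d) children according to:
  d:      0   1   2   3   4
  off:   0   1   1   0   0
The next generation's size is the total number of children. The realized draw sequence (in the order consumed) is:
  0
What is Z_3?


0

gen 0: Z_0=1, draws=[0], offspring=[0], Z_1=0
gen 1: Z_1=0, draws=[], offspring=[], Z_2=0
gen 2: Z_2=0, draws=[], offspring=[], Z_3=0


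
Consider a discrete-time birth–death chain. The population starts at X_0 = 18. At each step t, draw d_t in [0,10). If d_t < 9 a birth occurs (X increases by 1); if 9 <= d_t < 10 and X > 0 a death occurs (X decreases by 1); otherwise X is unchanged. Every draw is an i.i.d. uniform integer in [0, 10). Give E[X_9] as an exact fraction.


X can drop by at most 1 per step and X_0 = 18 > T = 9, so X_t >= 18 − t >= 9 > 0 for every t <= 9: the floor at 0 (the 'and X > 0' condition) never binds. Hence X_9 = X_0 + Σ_{t<9} Y_t with i.i.d. increments Y_t = y(d_t) ∈ {+1, −1, 0}.
Outcome values over d=0..9: [1, 1, 1, 1, 1, 1, 1, 1, 1, -1]
Σy = 8, Σy² = 10, M = 10
μ = 8/10 = 4/5,  σ² = 10/10 − (4/5)² = 9/25
E[X_9] = 18 + 9·(4/5) = 126/5

126/5


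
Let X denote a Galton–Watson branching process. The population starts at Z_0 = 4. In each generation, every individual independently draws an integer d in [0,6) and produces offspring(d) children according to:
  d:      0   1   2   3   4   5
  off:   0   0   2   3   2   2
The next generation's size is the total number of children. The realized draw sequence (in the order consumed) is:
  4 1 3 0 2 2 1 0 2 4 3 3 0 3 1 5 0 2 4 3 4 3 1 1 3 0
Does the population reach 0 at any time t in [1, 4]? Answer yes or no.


no

gen 0: Z_0=4, draws=[4, 1, 3, 0], offspring=[2, 0, 3, 0], Z_1=5
gen 1: Z_1=5, draws=[2, 2, 1, 0, 2], offspring=[2, 2, 0, 0, 2], Z_2=6
gen 2: Z_2=6, draws=[4, 3, 3, 0, 3, 1], offspring=[2, 3, 3, 0, 3, 0], Z_3=11
gen 3: Z_3=11, draws=[5, 0, 2, 4, 3, 4, 3, 1, 1, 3, 0], offspring=[2, 0, 2, 2, 3, 2, 3, 0, 0, 3, 0], Z_4=17


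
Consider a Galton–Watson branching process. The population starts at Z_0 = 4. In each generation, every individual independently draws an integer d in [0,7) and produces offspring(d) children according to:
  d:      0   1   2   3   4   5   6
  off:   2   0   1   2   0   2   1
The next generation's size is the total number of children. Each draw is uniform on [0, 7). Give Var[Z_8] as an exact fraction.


3140880307322880/33232930569601

Outcome values over d=0..6: [2, 0, 1, 2, 0, 2, 1]
Σy = 8, Σy² = 14, M = 7
μ = 8/7 = 8/7,  σ² = 14/7 − (8/7)² = 34/49
V_0 = 0, E_0 = 4
V_1 = 34/49·E_0 + (8/7)²·V_0 = 136/49;  E_1 = 32/7
V_2 = 34/49·E_1 + (8/7)²·V_1 = 16320/2401;  E_2 = 256/49
V_3 = 34/49·E_2 + (8/7)²·V_2 = 1470976/117649;  E_3 = 2048/343
V_4 = 34/49·E_3 + (8/7)²·V_3 = 118026240/5764801;  E_4 = 16384/2401
V_5 = 34/49·E_4 + (8/7)²·V_4 = 8891170816/282475249;  E_5 = 131072/16807
V_6 = 34/49·E_5 + (8/7)²·V_5 = 643934453760/13841287201;  E_6 = 1048576/117649
V_7 = 34/49·E_6 + (8/7)²·V_6 = 45406178246656/678223072849;  E_7 = 8388608/823543
V_8 = 34/49·E_7 + (8/7)²·V_7 = 3140880307322880/33232930569601;  E_8 = 67108864/5764801


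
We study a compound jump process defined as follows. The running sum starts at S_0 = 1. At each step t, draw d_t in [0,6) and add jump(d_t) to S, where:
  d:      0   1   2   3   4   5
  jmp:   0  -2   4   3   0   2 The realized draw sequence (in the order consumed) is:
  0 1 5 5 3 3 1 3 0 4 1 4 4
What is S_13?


8

t=0: S=1, d=0, jump=0, S_1=1
t=1: S=1, d=1, jump=-2, S_2=-1
t=2: S=-1, d=5, jump=2, S_3=1
t=3: S=1, d=5, jump=2, S_4=3
t=4: S=3, d=3, jump=3, S_5=6
t=5: S=6, d=3, jump=3, S_6=9
t=6: S=9, d=1, jump=-2, S_7=7
t=7: S=7, d=3, jump=3, S_8=10
t=8: S=10, d=0, jump=0, S_9=10
t=9: S=10, d=4, jump=0, S_10=10
t=10: S=10, d=1, jump=-2, S_11=8
t=11: S=8, d=4, jump=0, S_12=8
t=12: S=8, d=4, jump=0, S_13=8


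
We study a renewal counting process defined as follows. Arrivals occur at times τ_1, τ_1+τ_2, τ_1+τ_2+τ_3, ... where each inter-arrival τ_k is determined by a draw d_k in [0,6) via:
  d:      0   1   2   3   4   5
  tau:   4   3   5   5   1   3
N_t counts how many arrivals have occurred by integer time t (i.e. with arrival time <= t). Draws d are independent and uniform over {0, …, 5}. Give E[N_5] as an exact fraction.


Inter-arrival values over d=0..5: [4, 3, 5, 5, 1, 3]
Each d has probability 1/6, so the pmf of τ is: f(1) = 1/6, f(3) = 1/3, f(4) = 1/6, f(5) = 1/3
Renewal equation for m(n) = E[N_n]: condition on τ_1 = k (if k <= n, one arrival plus a fresh copy on the remaining n−k steps): m(n) = F(n) + Σ_{k<=n} f(k)·m(n−k), where F(n) = P(τ <= n) and m(0) = 0
m(1) = F(1) = 1/6
m(2) = F(2) + f(1)·m(1) = 1/6 + 1/6·1/6 = 7/36
m(3) = F(3) + f(1)·m(2) = 1/2 + 1/6·7/36 = 115/216
m(4) = F(4) + f(1)·m(3) + f(3)·m(1) = 2/3 + 1/6·115/216 + 1/3·1/6 = 1051/1296
m(5) = F(5) + f(1)·m(4) + f(3)·m(2) + f(4)·m(1) = 1 + 1/6·1051/1296 + 1/3·7/36 + 1/6·1/6 = 9547/7776
E[N_5] = m(5) = 9547/7776

9547/7776


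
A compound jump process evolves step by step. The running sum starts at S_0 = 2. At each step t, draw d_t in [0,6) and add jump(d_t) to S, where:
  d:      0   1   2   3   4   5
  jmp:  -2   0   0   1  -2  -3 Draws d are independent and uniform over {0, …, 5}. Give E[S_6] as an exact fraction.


Outcome values over d=0..5: [-2, 0, 0, 1, -2, -3]
Σy = -6, Σy² = 18, M = 6
μ = -6/6 = -1,  σ² = 18/6 − (-1)² = 2
E[S_6] = 2 + 6·(-1) = -4

-4


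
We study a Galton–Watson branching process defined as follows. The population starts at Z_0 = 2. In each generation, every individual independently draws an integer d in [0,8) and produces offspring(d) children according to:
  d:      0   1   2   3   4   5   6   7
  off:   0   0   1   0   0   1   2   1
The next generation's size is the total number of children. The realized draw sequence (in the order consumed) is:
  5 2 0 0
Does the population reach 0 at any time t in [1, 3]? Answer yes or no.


yes

gen 0: Z_0=2, draws=[5, 2], offspring=[1, 1], Z_1=2
gen 1: Z_1=2, draws=[0, 0], offspring=[0, 0], Z_2=0
gen 2: Z_2=0, draws=[], offspring=[], Z_3=0


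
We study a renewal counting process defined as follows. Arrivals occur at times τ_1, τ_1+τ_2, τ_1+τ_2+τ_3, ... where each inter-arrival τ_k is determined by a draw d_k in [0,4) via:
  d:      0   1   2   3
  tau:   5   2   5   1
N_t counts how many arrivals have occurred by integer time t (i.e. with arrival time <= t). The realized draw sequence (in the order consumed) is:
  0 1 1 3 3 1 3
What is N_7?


2

draw d_1=0: τ_1=5, arrival time A_1=5
draw d_2=1: τ_2=2, arrival time A_2=7
draw d_3=1: τ_3=2, arrival time A_3=9
draw d_4=3: τ_4=1, arrival time A_4=10
draw d_5=3: τ_5=1, arrival time A_5=11
draw d_6=1: τ_6=2, arrival time A_6=13
draw d_7=3: τ_7=1, arrival time A_7=14
N_t over t=0..7: 0:0 1:0 2:0 3:0 4:0 5:1 6:1 7:2


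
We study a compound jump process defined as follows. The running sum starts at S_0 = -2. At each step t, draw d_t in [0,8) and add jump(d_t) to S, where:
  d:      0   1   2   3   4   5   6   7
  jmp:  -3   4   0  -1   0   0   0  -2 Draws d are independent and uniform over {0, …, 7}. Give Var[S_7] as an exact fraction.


413/16

Outcome values over d=0..7: [-3, 4, 0, -1, 0, 0, 0, -2]
Σy = -2, Σy² = 30, M = 8
μ = -2/8 = -1/4,  σ² = 30/8 − (-1/4)² = 59/16
Independent increments: Var[S_7] = 7·σ² = 7·(59/16) = 413/16


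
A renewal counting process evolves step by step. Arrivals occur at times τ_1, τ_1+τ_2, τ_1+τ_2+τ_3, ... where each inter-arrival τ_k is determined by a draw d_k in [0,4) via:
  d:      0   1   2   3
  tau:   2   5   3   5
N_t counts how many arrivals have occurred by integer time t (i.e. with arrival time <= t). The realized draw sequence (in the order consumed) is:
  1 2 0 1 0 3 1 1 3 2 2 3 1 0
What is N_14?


draw d_1=1: τ_1=5, arrival time A_1=5
draw d_2=2: τ_2=3, arrival time A_2=8
draw d_3=0: τ_3=2, arrival time A_3=10
draw d_4=1: τ_4=5, arrival time A_4=15
draw d_5=0: τ_5=2, arrival time A_5=17
draw d_6=3: τ_6=5, arrival time A_6=22
draw d_7=1: τ_7=5, arrival time A_7=27
draw d_8=1: τ_8=5, arrival time A_8=32
draw d_9=3: τ_9=5, arrival time A_9=37
draw d_10=2: τ_10=3, arrival time A_10=40
draw d_11=2: τ_11=3, arrival time A_11=43
draw d_12=3: τ_12=5, arrival time A_12=48
draw d_13=1: τ_13=5, arrival time A_13=53
draw d_14=0: τ_14=2, arrival time A_14=55
N_t over t=0..14: 0:0 1:0 2:0 3:0 4:0 5:1 6:1 7:1 8:2 9:2 10:3 11:3 12:3 13:3 14:3

3


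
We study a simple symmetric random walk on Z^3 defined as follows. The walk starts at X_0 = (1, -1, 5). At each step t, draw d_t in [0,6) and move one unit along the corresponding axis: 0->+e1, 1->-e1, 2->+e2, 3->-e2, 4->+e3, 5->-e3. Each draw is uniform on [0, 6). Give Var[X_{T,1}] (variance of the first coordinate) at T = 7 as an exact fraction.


Outcome values over d=0..5: [1, -1, 0, 0, 0, 0]
Σy = 0, Σy² = 2, M = 6
μ = 0/6 = 0,  σ² = 2/6 − (0)² = 1/3
Independent increments: Var[X_7] = 7·σ² = 7·(1/3) = 7/3

7/3


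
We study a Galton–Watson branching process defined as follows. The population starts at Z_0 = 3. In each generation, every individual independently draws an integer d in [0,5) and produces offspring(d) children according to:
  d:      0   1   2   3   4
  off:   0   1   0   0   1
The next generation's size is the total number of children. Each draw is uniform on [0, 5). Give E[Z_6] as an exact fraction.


Outcome values over d=0..4: [0, 1, 0, 0, 1]
Σy = 2, Σy² = 2, M = 5
μ = 2/5 = 2/5,  σ² = 2/5 − (2/5)² = 6/25
E[Z_0] = 3
E[Z_1] = 2/5·E[Z_0] = 6/5
E[Z_2] = 2/5·E[Z_1] = 12/25
E[Z_3] = 2/5·E[Z_2] = 24/125
E[Z_4] = 2/5·E[Z_3] = 48/625
E[Z_5] = 2/5·E[Z_4] = 96/3125
E[Z_6] = 2/5·E[Z_5] = 192/15625

192/15625


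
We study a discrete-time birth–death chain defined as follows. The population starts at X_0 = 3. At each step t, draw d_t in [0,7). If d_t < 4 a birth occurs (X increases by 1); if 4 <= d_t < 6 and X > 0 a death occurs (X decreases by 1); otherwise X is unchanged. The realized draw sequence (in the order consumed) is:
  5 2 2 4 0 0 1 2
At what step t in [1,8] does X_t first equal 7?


t=0: X=3, d=5 → death, X_1=2
t=1: X=2, d=2 → birth, X_2=3
t=2: X=3, d=2 → birth, X_3=4
t=3: X=4, d=4 → death, X_4=3
t=4: X=3, d=0 → birth, X_5=4
t=5: X=4, d=0 → birth, X_6=5
t=6: X=5, d=1 → birth, X_7=6
t=7: X=6, d=2 → birth, X_8=7

8


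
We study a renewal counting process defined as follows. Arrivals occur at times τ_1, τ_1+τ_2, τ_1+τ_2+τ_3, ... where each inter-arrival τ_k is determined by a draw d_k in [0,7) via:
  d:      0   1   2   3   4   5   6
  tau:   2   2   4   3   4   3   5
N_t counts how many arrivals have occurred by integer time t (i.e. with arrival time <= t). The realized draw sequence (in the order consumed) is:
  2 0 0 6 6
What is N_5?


draw d_1=2: τ_1=4, arrival time A_1=4
draw d_2=0: τ_2=2, arrival time A_2=6
draw d_3=0: τ_3=2, arrival time A_3=8
draw d_4=6: τ_4=5, arrival time A_4=13
draw d_5=6: τ_5=5, arrival time A_5=18
N_t over t=0..5: 0:0 1:0 2:0 3:0 4:1 5:1

1


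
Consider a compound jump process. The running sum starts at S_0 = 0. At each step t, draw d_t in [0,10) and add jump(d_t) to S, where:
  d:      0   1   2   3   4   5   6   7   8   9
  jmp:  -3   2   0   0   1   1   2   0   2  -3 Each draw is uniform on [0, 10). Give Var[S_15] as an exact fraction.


237/5

Outcome values over d=0..9: [-3, 2, 0, 0, 1, 1, 2, 0, 2, -3]
Σy = 2, Σy² = 32, M = 10
μ = 2/10 = 1/5,  σ² = 32/10 − (1/5)² = 79/25
Independent increments: Var[S_15] = 15·σ² = 15·(79/25) = 237/5


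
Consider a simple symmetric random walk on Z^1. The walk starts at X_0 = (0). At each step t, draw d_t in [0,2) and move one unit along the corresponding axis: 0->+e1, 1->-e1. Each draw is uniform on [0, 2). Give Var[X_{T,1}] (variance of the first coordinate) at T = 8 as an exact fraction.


8

Outcome values over d=0..1: [1, -1]
Σy = 0, Σy² = 2, M = 2
μ = 0/2 = 0,  σ² = 2/2 − (0)² = 1
Independent increments: Var[X_8] = 8·σ² = 8·(1) = 8


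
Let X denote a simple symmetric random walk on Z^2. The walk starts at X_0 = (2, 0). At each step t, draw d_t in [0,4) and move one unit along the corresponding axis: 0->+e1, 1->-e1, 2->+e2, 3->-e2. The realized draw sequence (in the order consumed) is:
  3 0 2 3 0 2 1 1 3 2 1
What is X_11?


(1, 0)

t=0: X=(2, 0), d=3 → -e2, X_1=(2, -1)
t=1: X=(2, -1), d=0 → +e1, X_2=(3, -1)
t=2: X=(3, -1), d=2 → +e2, X_3=(3, 0)
t=3: X=(3, 0), d=3 → -e2, X_4=(3, -1)
t=4: X=(3, -1), d=0 → +e1, X_5=(4, -1)
t=5: X=(4, -1), d=2 → +e2, X_6=(4, 0)
t=6: X=(4, 0), d=1 → -e1, X_7=(3, 0)
t=7: X=(3, 0), d=1 → -e1, X_8=(2, 0)
t=8: X=(2, 0), d=3 → -e2, X_9=(2, -1)
t=9: X=(2, -1), d=2 → +e2, X_10=(2, 0)
t=10: X=(2, 0), d=1 → -e1, X_11=(1, 0)


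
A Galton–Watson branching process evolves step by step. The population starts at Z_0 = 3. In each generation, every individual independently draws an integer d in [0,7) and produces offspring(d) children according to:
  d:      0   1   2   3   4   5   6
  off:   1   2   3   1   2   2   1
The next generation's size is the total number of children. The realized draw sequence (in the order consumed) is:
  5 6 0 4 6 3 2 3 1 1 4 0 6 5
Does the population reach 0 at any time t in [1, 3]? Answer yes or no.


gen 0: Z_0=3, draws=[5, 6, 0], offspring=[2, 1, 1], Z_1=4
gen 1: Z_1=4, draws=[4, 6, 3, 2], offspring=[2, 1, 1, 3], Z_2=7
gen 2: Z_2=7, draws=[3, 1, 1, 4, 0, 6, 5], offspring=[1, 2, 2, 2, 1, 1, 2], Z_3=11

no


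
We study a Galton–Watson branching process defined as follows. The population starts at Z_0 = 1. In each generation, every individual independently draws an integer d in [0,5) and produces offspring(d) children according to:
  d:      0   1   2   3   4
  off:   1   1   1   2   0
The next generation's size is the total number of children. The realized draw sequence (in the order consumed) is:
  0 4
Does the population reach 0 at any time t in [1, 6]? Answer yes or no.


gen 0: Z_0=1, draws=[0], offspring=[1], Z_1=1
gen 1: Z_1=1, draws=[4], offspring=[0], Z_2=0
gen 2: Z_2=0, draws=[], offspring=[], Z_3=0
gen 3: Z_3=0, draws=[], offspring=[], Z_4=0
gen 4: Z_4=0, draws=[], offspring=[], Z_5=0
gen 5: Z_5=0, draws=[], offspring=[], Z_6=0

yes


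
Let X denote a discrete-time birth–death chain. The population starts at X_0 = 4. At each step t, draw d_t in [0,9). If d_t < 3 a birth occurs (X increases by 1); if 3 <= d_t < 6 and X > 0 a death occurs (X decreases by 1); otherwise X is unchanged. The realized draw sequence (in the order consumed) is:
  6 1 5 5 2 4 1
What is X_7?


4

t=0: X=4, d=6 → hold, X_1=4
t=1: X=4, d=1 → birth, X_2=5
t=2: X=5, d=5 → death, X_3=4
t=3: X=4, d=5 → death, X_4=3
t=4: X=3, d=2 → birth, X_5=4
t=5: X=4, d=4 → death, X_6=3
t=6: X=3, d=1 → birth, X_7=4


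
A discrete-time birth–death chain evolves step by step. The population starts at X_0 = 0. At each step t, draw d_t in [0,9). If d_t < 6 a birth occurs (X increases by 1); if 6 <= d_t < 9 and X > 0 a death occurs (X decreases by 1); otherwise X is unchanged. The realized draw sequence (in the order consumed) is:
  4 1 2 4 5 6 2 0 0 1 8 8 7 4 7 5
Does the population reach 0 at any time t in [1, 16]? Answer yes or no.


no

t=0: X=0, d=4 → birth, X_1=1
t=1: X=1, d=1 → birth, X_2=2
t=2: X=2, d=2 → birth, X_3=3
t=3: X=3, d=4 → birth, X_4=4
t=4: X=4, d=5 → birth, X_5=5
t=5: X=5, d=6 → death, X_6=4
t=6: X=4, d=2 → birth, X_7=5
t=7: X=5, d=0 → birth, X_8=6
t=8: X=6, d=0 → birth, X_9=7
t=9: X=7, d=1 → birth, X_10=8
t=10: X=8, d=8 → death, X_11=7
t=11: X=7, d=8 → death, X_12=6
t=12: X=6, d=7 → death, X_13=5
t=13: X=5, d=4 → birth, X_14=6
t=14: X=6, d=7 → death, X_15=5
t=15: X=5, d=5 → birth, X_16=6


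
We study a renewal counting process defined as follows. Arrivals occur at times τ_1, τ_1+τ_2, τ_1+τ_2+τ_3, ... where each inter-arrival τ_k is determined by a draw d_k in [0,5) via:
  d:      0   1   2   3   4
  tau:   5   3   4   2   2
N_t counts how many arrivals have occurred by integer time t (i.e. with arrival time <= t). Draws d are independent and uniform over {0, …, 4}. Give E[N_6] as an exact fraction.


198/125

Inter-arrival values over d=0..4: [5, 3, 4, 2, 2]
Each d has probability 1/5, so the pmf of τ is: f(2) = 2/5, f(3) = 1/5, f(4) = 1/5, f(5) = 1/5
Renewal equation for m(n) = E[N_n]: condition on τ_1 = k (if k <= n, one arrival plus a fresh copy on the remaining n−k steps): m(n) = F(n) + Σ_{k<=n} f(k)·m(n−k), where F(n) = P(τ <= n) and m(0) = 0
m(1) = F(1) = 0
m(2) = F(2) = 2/5
m(3) = F(3) = 3/5
m(4) = F(4) + f(2)·m(2) = 4/5 + 2/5·2/5 = 24/25
m(5) = F(5) + f(2)·m(3) + f(3)·m(2) = 1 + 2/5·3/5 + 1/5·2/5 = 33/25
m(6) = F(6) + f(2)·m(4) + f(3)·m(3) + f(4)·m(2) = 1 + 2/5·24/25 + 1/5·3/5 + 1/5·2/5 = 198/125
E[N_6] = m(6) = 198/125


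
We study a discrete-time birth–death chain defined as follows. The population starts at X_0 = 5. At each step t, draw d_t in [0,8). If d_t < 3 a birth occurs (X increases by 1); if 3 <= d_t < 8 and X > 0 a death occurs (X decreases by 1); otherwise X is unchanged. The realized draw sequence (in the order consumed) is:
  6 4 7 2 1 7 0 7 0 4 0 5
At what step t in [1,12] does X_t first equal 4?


1

t=0: X=5, d=6 → death, X_1=4
t=1: X=4, d=4 → death, X_2=3
t=2: X=3, d=7 → death, X_3=2
t=3: X=2, d=2 → birth, X_4=3
t=4: X=3, d=1 → birth, X_5=4
t=5: X=4, d=7 → death, X_6=3
t=6: X=3, d=0 → birth, X_7=4
t=7: X=4, d=7 → death, X_8=3
t=8: X=3, d=0 → birth, X_9=4
t=9: X=4, d=4 → death, X_10=3
t=10: X=3, d=0 → birth, X_11=4
t=11: X=4, d=5 → death, X_12=3


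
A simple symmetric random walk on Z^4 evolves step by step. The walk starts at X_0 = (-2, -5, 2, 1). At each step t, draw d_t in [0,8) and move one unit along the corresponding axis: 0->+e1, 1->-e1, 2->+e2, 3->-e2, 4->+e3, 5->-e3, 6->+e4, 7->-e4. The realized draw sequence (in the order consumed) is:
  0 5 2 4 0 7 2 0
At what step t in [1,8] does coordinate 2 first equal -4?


t=0: X=(-2, -5, 2, 1), d=0 → +e1, X_1=(-1, -5, 2, 1)
t=1: X=(-1, -5, 2, 1), d=5 → -e3, X_2=(-1, -5, 1, 1)
t=2: X=(-1, -5, 1, 1), d=2 → +e2, X_3=(-1, -4, 1, 1)
t=3: X=(-1, -4, 1, 1), d=4 → +e3, X_4=(-1, -4, 2, 1)
t=4: X=(-1, -4, 2, 1), d=0 → +e1, X_5=(0, -4, 2, 1)
t=5: X=(0, -4, 2, 1), d=7 → -e4, X_6=(0, -4, 2, 0)
t=6: X=(0, -4, 2, 0), d=2 → +e2, X_7=(0, -3, 2, 0)
t=7: X=(0, -3, 2, 0), d=0 → +e1, X_8=(1, -3, 2, 0)

3


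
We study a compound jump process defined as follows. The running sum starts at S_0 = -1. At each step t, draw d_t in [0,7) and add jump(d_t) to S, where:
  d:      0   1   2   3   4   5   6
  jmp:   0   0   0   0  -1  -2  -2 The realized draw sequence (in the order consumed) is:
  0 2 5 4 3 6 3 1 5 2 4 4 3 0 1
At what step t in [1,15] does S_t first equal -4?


4

t=0: S=-1, d=0, jump=0, S_1=-1
t=1: S=-1, d=2, jump=0, S_2=-1
t=2: S=-1, d=5, jump=-2, S_3=-3
t=3: S=-3, d=4, jump=-1, S_4=-4
t=4: S=-4, d=3, jump=0, S_5=-4
t=5: S=-4, d=6, jump=-2, S_6=-6
t=6: S=-6, d=3, jump=0, S_7=-6
t=7: S=-6, d=1, jump=0, S_8=-6
t=8: S=-6, d=5, jump=-2, S_9=-8
t=9: S=-8, d=2, jump=0, S_10=-8
t=10: S=-8, d=4, jump=-1, S_11=-9
t=11: S=-9, d=4, jump=-1, S_12=-10
t=12: S=-10, d=3, jump=0, S_13=-10
t=13: S=-10, d=0, jump=0, S_14=-10
t=14: S=-10, d=1, jump=0, S_15=-10


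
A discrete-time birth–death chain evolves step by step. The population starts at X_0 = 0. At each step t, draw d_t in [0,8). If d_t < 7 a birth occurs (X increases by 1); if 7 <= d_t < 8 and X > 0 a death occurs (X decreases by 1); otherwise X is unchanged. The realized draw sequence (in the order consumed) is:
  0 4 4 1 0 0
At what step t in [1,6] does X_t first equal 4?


4

t=0: X=0, d=0 → birth, X_1=1
t=1: X=1, d=4 → birth, X_2=2
t=2: X=2, d=4 → birth, X_3=3
t=3: X=3, d=1 → birth, X_4=4
t=4: X=4, d=0 → birth, X_5=5
t=5: X=5, d=0 → birth, X_6=6


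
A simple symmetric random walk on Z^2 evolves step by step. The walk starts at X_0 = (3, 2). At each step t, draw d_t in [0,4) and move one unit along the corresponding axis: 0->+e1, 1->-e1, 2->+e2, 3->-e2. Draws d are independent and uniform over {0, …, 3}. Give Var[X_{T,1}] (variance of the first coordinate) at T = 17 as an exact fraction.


Outcome values over d=0..3: [1, -1, 0, 0]
Σy = 0, Σy² = 2, M = 4
μ = 0/4 = 0,  σ² = 2/4 − (0)² = 1/2
Independent increments: Var[X_17] = 17·σ² = 17·(1/2) = 17/2

17/2


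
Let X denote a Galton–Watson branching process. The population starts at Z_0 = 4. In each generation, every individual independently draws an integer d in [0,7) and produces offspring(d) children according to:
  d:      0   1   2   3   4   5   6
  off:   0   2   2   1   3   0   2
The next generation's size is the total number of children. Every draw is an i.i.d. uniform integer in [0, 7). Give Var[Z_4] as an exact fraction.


547128000/5764801

Outcome values over d=0..6: [0, 2, 2, 1, 3, 0, 2]
Σy = 10, Σy² = 22, M = 7
μ = 10/7 = 10/7,  σ² = 22/7 − (10/7)² = 54/49
V_0 = 0, E_0 = 4
V_1 = 54/49·E_0 + (10/7)²·V_0 = 216/49;  E_1 = 40/7
V_2 = 54/49·E_1 + (10/7)²·V_1 = 36720/2401;  E_2 = 400/49
V_3 = 54/49·E_2 + (10/7)²·V_2 = 4730400/117649;  E_3 = 4000/343
V_4 = 54/49·E_3 + (10/7)²·V_3 = 547128000/5764801;  E_4 = 40000/2401


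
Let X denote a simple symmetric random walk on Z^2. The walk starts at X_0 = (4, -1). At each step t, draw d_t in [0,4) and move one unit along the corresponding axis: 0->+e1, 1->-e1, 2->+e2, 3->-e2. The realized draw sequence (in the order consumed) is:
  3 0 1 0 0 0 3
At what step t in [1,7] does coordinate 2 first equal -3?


7

t=0: X=(4, -1), d=3 → -e2, X_1=(4, -2)
t=1: X=(4, -2), d=0 → +e1, X_2=(5, -2)
t=2: X=(5, -2), d=1 → -e1, X_3=(4, -2)
t=3: X=(4, -2), d=0 → +e1, X_4=(5, -2)
t=4: X=(5, -2), d=0 → +e1, X_5=(6, -2)
t=5: X=(6, -2), d=0 → +e1, X_6=(7, -2)
t=6: X=(7, -2), d=3 → -e2, X_7=(7, -3)


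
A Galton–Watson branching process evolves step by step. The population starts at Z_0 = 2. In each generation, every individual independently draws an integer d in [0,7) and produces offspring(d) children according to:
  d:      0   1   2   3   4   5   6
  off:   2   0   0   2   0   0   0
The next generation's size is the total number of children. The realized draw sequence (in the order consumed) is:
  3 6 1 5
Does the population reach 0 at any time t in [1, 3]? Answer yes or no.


gen 0: Z_0=2, draws=[3, 6], offspring=[2, 0], Z_1=2
gen 1: Z_1=2, draws=[1, 5], offspring=[0, 0], Z_2=0
gen 2: Z_2=0, draws=[], offspring=[], Z_3=0

yes


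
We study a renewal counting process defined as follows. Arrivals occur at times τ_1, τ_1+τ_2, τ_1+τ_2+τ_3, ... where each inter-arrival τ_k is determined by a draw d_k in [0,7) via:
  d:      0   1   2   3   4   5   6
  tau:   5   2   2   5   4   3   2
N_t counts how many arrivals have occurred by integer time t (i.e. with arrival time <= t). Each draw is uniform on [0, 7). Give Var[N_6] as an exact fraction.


47844/117649

Inter-arrival values over d=0..6: [5, 2, 2, 5, 4, 3, 2]
Each d has probability 1/7, so the pmf of τ is: f(2) = 3/7, f(3) = 1/7, f(4) = 1/7, f(5) = 2/7
Let p_n(j) = P(N_n = j), with p_0 = [1]. Condition on τ_1: p_n(0) = P(τ > n), and for j >= 1, p_n(j) = Σ_{k<=n} f(k)·p_{n−k}(j−1)
p_1 = [1]  (j = 0)
p_2 = [4/7, 3/7]  (j = 0..1)
p_3 = [3/7, 4/7]  (j = 0..1)
p_4 = [2/7, 26/49, 9/49]  (j = 0..2)
p_5 = [0, 34/49, 15/49]  (j = 0..2)
p_6 = [0, 27/49, 127/343, 27/343]  (j = 0..3)
E[N_6] = Σ j·p_6(j) = 524/343;  E[N_6²] = Σ j²·p_6(j) = 940/343
Var[N_6] = 940/343 − (524/343)² = 47844/117649


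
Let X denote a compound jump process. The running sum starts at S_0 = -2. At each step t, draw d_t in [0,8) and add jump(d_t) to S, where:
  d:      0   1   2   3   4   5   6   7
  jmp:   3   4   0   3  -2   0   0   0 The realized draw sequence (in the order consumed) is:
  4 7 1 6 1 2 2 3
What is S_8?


7

t=0: S=-2, d=4, jump=-2, S_1=-4
t=1: S=-4, d=7, jump=0, S_2=-4
t=2: S=-4, d=1, jump=4, S_3=0
t=3: S=0, d=6, jump=0, S_4=0
t=4: S=0, d=1, jump=4, S_5=4
t=5: S=4, d=2, jump=0, S_6=4
t=6: S=4, d=2, jump=0, S_7=4
t=7: S=4, d=3, jump=3, S_8=7


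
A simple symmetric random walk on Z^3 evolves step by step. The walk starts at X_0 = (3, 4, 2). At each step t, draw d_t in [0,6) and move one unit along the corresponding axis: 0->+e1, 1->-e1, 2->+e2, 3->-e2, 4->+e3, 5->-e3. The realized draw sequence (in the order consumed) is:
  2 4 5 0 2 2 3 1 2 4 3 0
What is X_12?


(4, 6, 3)

t=0: X=(3, 4, 2), d=2 → +e2, X_1=(3, 5, 2)
t=1: X=(3, 5, 2), d=4 → +e3, X_2=(3, 5, 3)
t=2: X=(3, 5, 3), d=5 → -e3, X_3=(3, 5, 2)
t=3: X=(3, 5, 2), d=0 → +e1, X_4=(4, 5, 2)
t=4: X=(4, 5, 2), d=2 → +e2, X_5=(4, 6, 2)
t=5: X=(4, 6, 2), d=2 → +e2, X_6=(4, 7, 2)
t=6: X=(4, 7, 2), d=3 → -e2, X_7=(4, 6, 2)
t=7: X=(4, 6, 2), d=1 → -e1, X_8=(3, 6, 2)
t=8: X=(3, 6, 2), d=2 → +e2, X_9=(3, 7, 2)
t=9: X=(3, 7, 2), d=4 → +e3, X_10=(3, 7, 3)
t=10: X=(3, 7, 3), d=3 → -e2, X_11=(3, 6, 3)
t=11: X=(3, 6, 3), d=0 → +e1, X_12=(4, 6, 3)


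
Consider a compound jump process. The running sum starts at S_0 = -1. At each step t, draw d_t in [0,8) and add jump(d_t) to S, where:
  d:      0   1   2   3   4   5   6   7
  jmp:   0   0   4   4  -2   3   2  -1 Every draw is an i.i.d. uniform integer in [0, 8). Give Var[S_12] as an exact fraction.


Outcome values over d=0..7: [0, 0, 4, 4, -2, 3, 2, -1]
Σy = 10, Σy² = 50, M = 8
μ = 10/8 = 5/4,  σ² = 50/8 − (5/4)² = 75/16
Independent increments: Var[S_12] = 12·σ² = 12·(75/16) = 225/4

225/4


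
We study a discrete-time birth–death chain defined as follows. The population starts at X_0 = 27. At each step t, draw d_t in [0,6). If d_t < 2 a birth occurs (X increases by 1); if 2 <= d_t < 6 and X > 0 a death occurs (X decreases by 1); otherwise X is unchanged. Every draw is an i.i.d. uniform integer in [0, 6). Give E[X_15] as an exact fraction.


X can drop by at most 1 per step and X_0 = 27 > T = 15, so X_t >= 27 − t >= 12 > 0 for every t <= 15: the floor at 0 (the 'and X > 0' condition) never binds. Hence X_15 = X_0 + Σ_{t<15} Y_t with i.i.d. increments Y_t = y(d_t) ∈ {+1, −1, 0}.
Outcome values over d=0..5: [1, 1, -1, -1, -1, -1]
Σy = -2, Σy² = 6, M = 6
μ = -2/6 = -1/3,  σ² = 6/6 − (-1/3)² = 8/9
E[X_15] = 27 + 15·(-1/3) = 22

22


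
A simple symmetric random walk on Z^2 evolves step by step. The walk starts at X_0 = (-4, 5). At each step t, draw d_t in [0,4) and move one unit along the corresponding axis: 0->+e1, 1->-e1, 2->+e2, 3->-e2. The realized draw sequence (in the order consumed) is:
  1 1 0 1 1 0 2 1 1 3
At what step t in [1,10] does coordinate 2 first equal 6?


t=0: X=(-4, 5), d=1 → -e1, X_1=(-5, 5)
t=1: X=(-5, 5), d=1 → -e1, X_2=(-6, 5)
t=2: X=(-6, 5), d=0 → +e1, X_3=(-5, 5)
t=3: X=(-5, 5), d=1 → -e1, X_4=(-6, 5)
t=4: X=(-6, 5), d=1 → -e1, X_5=(-7, 5)
t=5: X=(-7, 5), d=0 → +e1, X_6=(-6, 5)
t=6: X=(-6, 5), d=2 → +e2, X_7=(-6, 6)
t=7: X=(-6, 6), d=1 → -e1, X_8=(-7, 6)
t=8: X=(-7, 6), d=1 → -e1, X_9=(-8, 6)
t=9: X=(-8, 6), d=3 → -e2, X_10=(-8, 5)

7


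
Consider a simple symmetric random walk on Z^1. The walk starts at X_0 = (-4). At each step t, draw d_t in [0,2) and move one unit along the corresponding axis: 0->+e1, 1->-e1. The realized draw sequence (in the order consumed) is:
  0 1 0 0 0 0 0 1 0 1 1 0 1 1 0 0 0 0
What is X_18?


t=0: X=(-4), d=0 → +e1, X_1=(-3)
t=1: X=(-3), d=1 → -e1, X_2=(-4)
t=2: X=(-4), d=0 → +e1, X_3=(-3)
t=3: X=(-3), d=0 → +e1, X_4=(-2)
t=4: X=(-2), d=0 → +e1, X_5=(-1)
t=5: X=(-1), d=0 → +e1, X_6=(0)
t=6: X=(0), d=0 → +e1, X_7=(1)
t=7: X=(1), d=1 → -e1, X_8=(0)
t=8: X=(0), d=0 → +e1, X_9=(1)
t=9: X=(1), d=1 → -e1, X_10=(0)
t=10: X=(0), d=1 → -e1, X_11=(-1)
t=11: X=(-1), d=0 → +e1, X_12=(0)
t=12: X=(0), d=1 → -e1, X_13=(-1)
t=13: X=(-1), d=1 → -e1, X_14=(-2)
t=14: X=(-2), d=0 → +e1, X_15=(-1)
t=15: X=(-1), d=0 → +e1, X_16=(0)
t=16: X=(0), d=0 → +e1, X_17=(1)
t=17: X=(1), d=0 → +e1, X_18=(2)

(2)


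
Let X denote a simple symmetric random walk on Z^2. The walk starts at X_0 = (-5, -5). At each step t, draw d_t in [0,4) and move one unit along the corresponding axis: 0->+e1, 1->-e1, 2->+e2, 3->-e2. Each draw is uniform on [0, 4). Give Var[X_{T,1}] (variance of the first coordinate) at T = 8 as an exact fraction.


4

Outcome values over d=0..3: [1, -1, 0, 0]
Σy = 0, Σy² = 2, M = 4
μ = 0/4 = 0,  σ² = 2/4 − (0)² = 1/2
Independent increments: Var[X_8] = 8·σ² = 8·(1/2) = 4
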